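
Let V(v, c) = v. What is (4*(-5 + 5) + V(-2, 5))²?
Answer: 4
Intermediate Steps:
(4*(-5 + 5) + V(-2, 5))² = (4*(-5 + 5) - 2)² = (4*0 - 2)² = (0 - 2)² = (-2)² = 4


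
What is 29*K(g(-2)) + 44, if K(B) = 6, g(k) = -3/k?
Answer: 218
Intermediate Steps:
29*K(g(-2)) + 44 = 29*6 + 44 = 174 + 44 = 218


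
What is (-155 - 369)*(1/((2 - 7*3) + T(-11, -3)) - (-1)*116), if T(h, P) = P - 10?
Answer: -486141/8 ≈ -60768.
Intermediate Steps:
T(h, P) = -10 + P
(-155 - 369)*(1/((2 - 7*3) + T(-11, -3)) - (-1)*116) = (-155 - 369)*(1/((2 - 7*3) + (-10 - 3)) - (-1)*116) = -524*(1/((2 - 21) - 13) - 1*(-116)) = -524*(1/(-19 - 13) + 116) = -524*(1/(-32) + 116) = -524*(-1/32 + 116) = -524*3711/32 = -486141/8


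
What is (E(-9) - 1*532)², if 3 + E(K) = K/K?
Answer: 285156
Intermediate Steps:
E(K) = -2 (E(K) = -3 + K/K = -3 + 1 = -2)
(E(-9) - 1*532)² = (-2 - 1*532)² = (-2 - 532)² = (-534)² = 285156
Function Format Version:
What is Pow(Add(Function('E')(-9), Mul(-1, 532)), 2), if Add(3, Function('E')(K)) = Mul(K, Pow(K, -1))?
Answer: 285156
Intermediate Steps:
Function('E')(K) = -2 (Function('E')(K) = Add(-3, Mul(K, Pow(K, -1))) = Add(-3, 1) = -2)
Pow(Add(Function('E')(-9), Mul(-1, 532)), 2) = Pow(Add(-2, Mul(-1, 532)), 2) = Pow(Add(-2, -532), 2) = Pow(-534, 2) = 285156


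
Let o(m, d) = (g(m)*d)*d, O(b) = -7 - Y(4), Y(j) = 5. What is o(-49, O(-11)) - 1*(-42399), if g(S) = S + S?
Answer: 28287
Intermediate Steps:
g(S) = 2*S
O(b) = -12 (O(b) = -7 - 1*5 = -7 - 5 = -12)
o(m, d) = 2*m*d**2 (o(m, d) = ((2*m)*d)*d = (2*d*m)*d = 2*m*d**2)
o(-49, O(-11)) - 1*(-42399) = 2*(-49)*(-12)**2 - 1*(-42399) = 2*(-49)*144 + 42399 = -14112 + 42399 = 28287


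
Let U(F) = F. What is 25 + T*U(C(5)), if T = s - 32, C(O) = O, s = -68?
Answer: -475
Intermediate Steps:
T = -100 (T = -68 - 32 = -100)
25 + T*U(C(5)) = 25 - 100*5 = 25 - 500 = -475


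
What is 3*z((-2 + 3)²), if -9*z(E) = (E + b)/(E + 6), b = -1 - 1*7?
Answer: ⅓ ≈ 0.33333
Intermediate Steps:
b = -8 (b = -1 - 7 = -8)
z(E) = -(-8 + E)/(9*(6 + E)) (z(E) = -(E - 8)/(9*(E + 6)) = -(-8 + E)/(9*(6 + E)))
3*z((-2 + 3)²) = 3*((8 - (-2 + 3)²)/(9*(6 + (-2 + 3)²))) = 3*((8 - 1*1²)/(9*(6 + 1²))) = 3*((8 - 1*1)/(9*(6 + 1))) = 3*((⅑)*(8 - 1)/7) = 3*((⅑)*(⅐)*7) = 3*(⅑) = ⅓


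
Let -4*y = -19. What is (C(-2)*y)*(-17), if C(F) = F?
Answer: 323/2 ≈ 161.50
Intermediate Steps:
y = 19/4 (y = -1/4*(-19) = 19/4 ≈ 4.7500)
(C(-2)*y)*(-17) = -2*19/4*(-17) = -19/2*(-17) = 323/2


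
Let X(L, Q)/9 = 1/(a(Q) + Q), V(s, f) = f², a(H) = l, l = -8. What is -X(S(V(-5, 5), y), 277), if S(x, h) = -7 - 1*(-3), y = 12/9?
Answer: -9/269 ≈ -0.033457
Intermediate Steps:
a(H) = -8
y = 4/3 (y = 12*(⅑) = 4/3 ≈ 1.3333)
S(x, h) = -4 (S(x, h) = -7 + 3 = -4)
X(L, Q) = 9/(-8 + Q)
-X(S(V(-5, 5), y), 277) = -9/(-8 + 277) = -9/269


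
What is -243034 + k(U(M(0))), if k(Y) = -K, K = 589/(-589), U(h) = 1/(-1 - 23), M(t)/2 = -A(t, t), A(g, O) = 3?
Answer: -243033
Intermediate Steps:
M(t) = -6 (M(t) = 2*(-1*3) = 2*(-3) = -6)
U(h) = -1/24 (U(h) = 1/(-24) = -1/24)
K = -1 (K = 589*(-1/589) = -1)
k(Y) = 1 (k(Y) = -1*(-1) = 1)
-243034 + k(U(M(0))) = -243034 + 1 = -243033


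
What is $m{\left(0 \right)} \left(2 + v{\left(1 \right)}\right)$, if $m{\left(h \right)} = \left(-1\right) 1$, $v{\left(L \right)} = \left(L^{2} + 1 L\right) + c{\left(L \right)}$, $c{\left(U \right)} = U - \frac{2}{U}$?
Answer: $-3$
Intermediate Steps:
$v{\left(L \right)} = L^{2} - \frac{2}{L} + 2 L$ ($v{\left(L \right)} = \left(L^{2} + 1 L\right) + \left(L - \frac{2}{L}\right) = \left(L^{2} + L\right) + \left(L - \frac{2}{L}\right) = \left(L + L^{2}\right) + \left(L - \frac{2}{L}\right) = L^{2} - \frac{2}{L} + 2 L$)
$m{\left(h \right)} = -1$
$m{\left(0 \right)} \left(2 + v{\left(1 \right)}\right) = - (2 + \frac{-2 + 1^{2} \left(2 + 1\right)}{1}) = - (2 + 1 \left(-2 + 1 \cdot 3\right)) = - (2 + 1 \left(-2 + 3\right)) = - (2 + 1 \cdot 1) = - (2 + 1) = \left(-1\right) 3 = -3$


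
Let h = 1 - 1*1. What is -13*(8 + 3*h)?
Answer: -104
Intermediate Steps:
h = 0 (h = 1 - 1 = 0)
-13*(8 + 3*h) = -13*(8 + 3*0) = -13*(8 + 0) = -13*8 = -104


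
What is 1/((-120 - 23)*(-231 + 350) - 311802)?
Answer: -1/328819 ≈ -3.0412e-6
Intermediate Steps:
1/((-120 - 23)*(-231 + 350) - 311802) = 1/(-143*119 - 311802) = 1/(-17017 - 311802) = 1/(-328819) = -1/328819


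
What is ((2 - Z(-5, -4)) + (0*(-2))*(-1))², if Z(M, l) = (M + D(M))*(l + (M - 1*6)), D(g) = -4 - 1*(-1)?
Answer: 13924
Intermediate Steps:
D(g) = -3 (D(g) = -4 + 1 = -3)
Z(M, l) = (-3 + M)*(-6 + M + l) (Z(M, l) = (M - 3)*(l + (M - 1*6)) = (-3 + M)*(l + (M - 6)) = (-3 + M)*(l + (-6 + M)) = (-3 + M)*(-6 + M + l))
((2 - Z(-5, -4)) + (0*(-2))*(-1))² = ((2 - (18 + (-5)² - 9*(-5) - 3*(-4) - 5*(-4))) + (0*(-2))*(-1))² = ((2 - (18 + 25 + 45 + 12 + 20)) + 0*(-1))² = ((2 - 1*120) + 0)² = ((2 - 120) + 0)² = (-118 + 0)² = (-118)² = 13924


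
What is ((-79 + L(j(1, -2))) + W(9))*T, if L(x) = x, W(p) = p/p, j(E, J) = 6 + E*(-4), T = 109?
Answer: -8284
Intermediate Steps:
j(E, J) = 6 - 4*E
W(p) = 1
((-79 + L(j(1, -2))) + W(9))*T = ((-79 + (6 - 4*1)) + 1)*109 = ((-79 + (6 - 4)) + 1)*109 = ((-79 + 2) + 1)*109 = (-77 + 1)*109 = -76*109 = -8284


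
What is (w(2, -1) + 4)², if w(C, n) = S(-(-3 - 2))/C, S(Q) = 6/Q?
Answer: 529/25 ≈ 21.160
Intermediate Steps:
w(C, n) = 6/(5*C) (w(C, n) = (6/((-(-3 - 2))))/C = (6/((-1*(-5))))/C = (6/5)/C = (6*(⅕))/C = 6/(5*C))
(w(2, -1) + 4)² = ((6/5)/2 + 4)² = ((6/5)*(½) + 4)² = (⅗ + 4)² = (23/5)² = 529/25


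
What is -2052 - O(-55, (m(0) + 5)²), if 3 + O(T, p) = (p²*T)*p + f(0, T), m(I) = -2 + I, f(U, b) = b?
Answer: 38101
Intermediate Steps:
O(T, p) = -3 + T + T*p³ (O(T, p) = -3 + ((p²*T)*p + T) = -3 + ((T*p²)*p + T) = -3 + (T*p³ + T) = -3 + (T + T*p³) = -3 + T + T*p³)
-2052 - O(-55, (m(0) + 5)²) = -2052 - (-3 - 55 - 55*((-2 + 0) + 5)⁶) = -2052 - (-3 - 55 - 55*(-2 + 5)⁶) = -2052 - (-3 - 55 - 55*(3²)³) = -2052 - (-3 - 55 - 55*9³) = -2052 - (-3 - 55 - 55*729) = -2052 - (-3 - 55 - 40095) = -2052 - 1*(-40153) = -2052 + 40153 = 38101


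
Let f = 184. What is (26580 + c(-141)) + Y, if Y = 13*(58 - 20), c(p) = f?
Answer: 27258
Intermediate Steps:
c(p) = 184
Y = 494 (Y = 13*38 = 494)
(26580 + c(-141)) + Y = (26580 + 184) + 494 = 26764 + 494 = 27258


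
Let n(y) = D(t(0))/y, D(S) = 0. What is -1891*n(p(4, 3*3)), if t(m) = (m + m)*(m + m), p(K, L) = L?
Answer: 0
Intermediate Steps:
t(m) = 4*m² (t(m) = (2*m)*(2*m) = 4*m²)
n(y) = 0 (n(y) = 0/y = 0)
-1891*n(p(4, 3*3)) = -1891*0 = 0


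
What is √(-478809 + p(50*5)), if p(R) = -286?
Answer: I*√479095 ≈ 692.17*I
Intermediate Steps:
√(-478809 + p(50*5)) = √(-478809 - 286) = √(-479095) = I*√479095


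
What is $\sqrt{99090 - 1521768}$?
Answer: $i \sqrt{1422678} \approx 1192.8 i$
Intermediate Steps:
$\sqrt{99090 - 1521768} = \sqrt{-1422678} = i \sqrt{1422678}$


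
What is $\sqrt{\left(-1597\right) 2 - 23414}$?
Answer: $4 i \sqrt{1663} \approx 163.12 i$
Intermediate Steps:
$\sqrt{\left(-1597\right) 2 - 23414} = \sqrt{-3194 - 23414} = \sqrt{-26608} = 4 i \sqrt{1663}$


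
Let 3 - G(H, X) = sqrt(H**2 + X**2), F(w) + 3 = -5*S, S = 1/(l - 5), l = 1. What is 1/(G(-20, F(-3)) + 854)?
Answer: 13712/11744735 + 4*sqrt(6449)/11744735 ≈ 0.0011949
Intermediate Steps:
S = -1/4 (S = 1/(1 - 5) = 1/(-4) = -1/4 ≈ -0.25000)
F(w) = -7/4 (F(w) = -3 - 5*(-1/4) = -3 + 5/4 = -7/4)
G(H, X) = 3 - sqrt(H**2 + X**2)
1/(G(-20, F(-3)) + 854) = 1/((3 - sqrt((-20)**2 + (-7/4)**2)) + 854) = 1/((3 - sqrt(400 + 49/16)) + 854) = 1/((3 - sqrt(6449/16)) + 854) = 1/((3 - sqrt(6449)/4) + 854) = 1/(857 - sqrt(6449)/4)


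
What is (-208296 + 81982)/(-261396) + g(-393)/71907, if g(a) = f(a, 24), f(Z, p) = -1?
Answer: 11049391/22866426 ≈ 0.48321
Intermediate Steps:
g(a) = -1
(-208296 + 81982)/(-261396) + g(-393)/71907 = (-208296 + 81982)/(-261396) - 1/71907 = -126314*(-1/261396) - 1*1/71907 = 461/954 - 1/71907 = 11049391/22866426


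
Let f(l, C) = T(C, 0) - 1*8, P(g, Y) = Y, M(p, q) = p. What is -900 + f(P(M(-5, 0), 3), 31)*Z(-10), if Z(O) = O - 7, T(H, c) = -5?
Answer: -679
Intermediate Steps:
f(l, C) = -13 (f(l, C) = -5 - 1*8 = -5 - 8 = -13)
Z(O) = -7 + O
-900 + f(P(M(-5, 0), 3), 31)*Z(-10) = -900 - 13*(-7 - 10) = -900 - 13*(-17) = -900 + 221 = -679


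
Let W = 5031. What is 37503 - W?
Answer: 32472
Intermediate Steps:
37503 - W = 37503 - 1*5031 = 37503 - 5031 = 32472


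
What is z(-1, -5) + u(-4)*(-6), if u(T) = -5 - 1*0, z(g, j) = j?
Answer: 25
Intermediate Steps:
u(T) = -5 (u(T) = -5 + 0 = -5)
z(-1, -5) + u(-4)*(-6) = -5 - 5*(-6) = -5 + 30 = 25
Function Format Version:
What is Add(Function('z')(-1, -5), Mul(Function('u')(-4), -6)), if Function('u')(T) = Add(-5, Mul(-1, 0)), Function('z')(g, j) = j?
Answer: 25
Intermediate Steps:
Function('u')(T) = -5 (Function('u')(T) = Add(-5, 0) = -5)
Add(Function('z')(-1, -5), Mul(Function('u')(-4), -6)) = Add(-5, Mul(-5, -6)) = Add(-5, 30) = 25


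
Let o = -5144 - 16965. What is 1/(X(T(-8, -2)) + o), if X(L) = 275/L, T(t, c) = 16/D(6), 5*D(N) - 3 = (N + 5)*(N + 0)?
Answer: -16/349949 ≈ -4.5721e-5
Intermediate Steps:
D(N) = ⅗ + N*(5 + N)/5 (D(N) = ⅗ + ((N + 5)*(N + 0))/5 = ⅗ + ((5 + N)*N)/5 = ⅗ + (N*(5 + N))/5 = ⅗ + N*(5 + N)/5)
T(t, c) = 80/69 (T(t, c) = 16/(⅗ + 6 + (⅕)*6²) = 16/(⅗ + 6 + (⅕)*36) = 16/(⅗ + 6 + 36/5) = 16/(69/5) = 16*(5/69) = 80/69)
o = -22109
1/(X(T(-8, -2)) + o) = 1/(275/(80/69) - 22109) = 1/(275*(69/80) - 22109) = 1/(3795/16 - 22109) = 1/(-349949/16) = -16/349949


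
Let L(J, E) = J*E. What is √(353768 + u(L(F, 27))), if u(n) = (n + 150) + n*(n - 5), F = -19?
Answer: √619139 ≈ 786.85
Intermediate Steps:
L(J, E) = E*J
u(n) = 150 + n + n*(-5 + n) (u(n) = (150 + n) + n*(-5 + n) = 150 + n + n*(-5 + n))
√(353768 + u(L(F, 27))) = √(353768 + (150 + (27*(-19))² - 108*(-19))) = √(353768 + (150 + (-513)² - 4*(-513))) = √(353768 + (150 + 263169 + 2052)) = √(353768 + 265371) = √619139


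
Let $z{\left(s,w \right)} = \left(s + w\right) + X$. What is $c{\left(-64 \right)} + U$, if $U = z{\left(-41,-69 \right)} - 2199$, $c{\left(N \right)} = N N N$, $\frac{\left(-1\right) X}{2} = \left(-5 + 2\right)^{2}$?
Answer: $-264471$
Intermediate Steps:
$X = -18$ ($X = - 2 \left(-5 + 2\right)^{2} = - 2 \left(-3\right)^{2} = \left(-2\right) 9 = -18$)
$c{\left(N \right)} = N^{3}$ ($c{\left(N \right)} = N^{2} N = N^{3}$)
$z{\left(s,w \right)} = -18 + s + w$ ($z{\left(s,w \right)} = \left(s + w\right) - 18 = -18 + s + w$)
$U = -2327$ ($U = \left(-18 - 41 - 69\right) - 2199 = -128 - 2199 = -2327$)
$c{\left(-64 \right)} + U = \left(-64\right)^{3} - 2327 = -262144 - 2327 = -264471$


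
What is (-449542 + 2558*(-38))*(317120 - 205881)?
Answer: -60819478294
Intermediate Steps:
(-449542 + 2558*(-38))*(317120 - 205881) = (-449542 - 97204)*111239 = -546746*111239 = -60819478294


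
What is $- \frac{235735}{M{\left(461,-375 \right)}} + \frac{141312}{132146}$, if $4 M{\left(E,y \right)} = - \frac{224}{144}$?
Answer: $\frac{40051918626}{66073} \approx 6.0618 \cdot 10^{5}$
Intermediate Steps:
$M{\left(E,y \right)} = - \frac{7}{18}$ ($M{\left(E,y \right)} = \frac{\left(-224\right) \frac{1}{144}}{4} = \frac{1}{4} \left(- \frac{14}{9}\right) = - \frac{7}{18}$)
$- \frac{235735}{M{\left(461,-375 \right)}} + \frac{141312}{132146} = - \frac{235735}{- \frac{7}{18}} + \frac{141312}{132146} = \left(-235735\right) \left(- \frac{18}{7}\right) + 141312 \cdot \frac{1}{132146} = \frac{4243230}{7} + \frac{70656}{66073} = \frac{40051918626}{66073}$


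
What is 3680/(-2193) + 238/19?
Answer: 452014/41667 ≈ 10.848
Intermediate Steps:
3680/(-2193) + 238/19 = 3680*(-1/2193) + 238*(1/19) = -3680/2193 + 238/19 = 452014/41667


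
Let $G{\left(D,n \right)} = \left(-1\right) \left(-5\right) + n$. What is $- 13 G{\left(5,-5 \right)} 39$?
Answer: $0$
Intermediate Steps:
$G{\left(D,n \right)} = 5 + n$
$- 13 G{\left(5,-5 \right)} 39 = - 13 \left(5 - 5\right) 39 = \left(-13\right) 0 \cdot 39 = 0 \cdot 39 = 0$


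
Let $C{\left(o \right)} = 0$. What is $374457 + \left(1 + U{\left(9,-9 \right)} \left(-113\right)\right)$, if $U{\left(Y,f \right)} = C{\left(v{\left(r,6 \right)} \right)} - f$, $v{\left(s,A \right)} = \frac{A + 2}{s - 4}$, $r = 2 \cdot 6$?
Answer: $373441$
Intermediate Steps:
$r = 12$
$v{\left(s,A \right)} = \frac{2 + A}{-4 + s}$
$U{\left(Y,f \right)} = - f$ ($U{\left(Y,f \right)} = 0 - f = - f$)
$374457 + \left(1 + U{\left(9,-9 \right)} \left(-113\right)\right) = 374457 + \left(1 + \left(-1\right) \left(-9\right) \left(-113\right)\right) = 374457 + \left(1 + 9 \left(-113\right)\right) = 374457 + \left(1 - 1017\right) = 374457 - 1016 = 373441$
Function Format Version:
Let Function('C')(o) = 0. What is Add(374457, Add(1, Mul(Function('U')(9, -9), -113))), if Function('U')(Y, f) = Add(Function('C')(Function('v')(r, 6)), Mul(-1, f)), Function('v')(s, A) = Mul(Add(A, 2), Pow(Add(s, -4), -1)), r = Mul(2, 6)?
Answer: 373441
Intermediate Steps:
r = 12
Function('v')(s, A) = Mul(Pow(Add(-4, s), -1), Add(2, A)) (Function('v')(s, A) = Mul(Add(2, A), Pow(Add(-4, s), -1)) = Mul(Pow(Add(-4, s), -1), Add(2, A)))
Function('U')(Y, f) = Mul(-1, f) (Function('U')(Y, f) = Add(0, Mul(-1, f)) = Mul(-1, f))
Add(374457, Add(1, Mul(Function('U')(9, -9), -113))) = Add(374457, Add(1, Mul(Mul(-1, -9), -113))) = Add(374457, Add(1, Mul(9, -113))) = Add(374457, Add(1, -1017)) = Add(374457, -1016) = 373441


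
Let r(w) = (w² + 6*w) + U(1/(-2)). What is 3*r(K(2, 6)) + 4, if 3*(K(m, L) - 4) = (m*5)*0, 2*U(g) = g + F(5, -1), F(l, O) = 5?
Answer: 523/4 ≈ 130.75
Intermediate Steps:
U(g) = 5/2 + g/2 (U(g) = (g + 5)/2 = (5 + g)/2 = 5/2 + g/2)
K(m, L) = 4 (K(m, L) = 4 + ((m*5)*0)/3 = 4 + ((5*m)*0)/3 = 4 + (⅓)*0 = 4 + 0 = 4)
r(w) = 9/4 + w² + 6*w (r(w) = (w² + 6*w) + (5/2 + (½)/(-2)) = (w² + 6*w) + (5/2 + (½)*(-½)) = (w² + 6*w) + (5/2 - ¼) = (w² + 6*w) + 9/4 = 9/4 + w² + 6*w)
3*r(K(2, 6)) + 4 = 3*(9/4 + 4² + 6*4) + 4 = 3*(9/4 + 16 + 24) + 4 = 3*(169/4) + 4 = 507/4 + 4 = 523/4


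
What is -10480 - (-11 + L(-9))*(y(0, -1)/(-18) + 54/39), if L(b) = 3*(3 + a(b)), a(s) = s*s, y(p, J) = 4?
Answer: -1258936/117 ≈ -10760.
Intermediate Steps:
a(s) = s²
L(b) = 9 + 3*b² (L(b) = 3*(3 + b²) = 9 + 3*b²)
-10480 - (-11 + L(-9))*(y(0, -1)/(-18) + 54/39) = -10480 - (-11 + (9 + 3*(-9)²))*(4/(-18) + 54/39) = -10480 - (-11 + (9 + 3*81))*(4*(-1/18) + 54*(1/39)) = -10480 - (-11 + (9 + 243))*(-2/9 + 18/13) = -10480 - (-11 + 252)*136/117 = -10480 - 241*136/117 = -10480 - 1*32776/117 = -10480 - 32776/117 = -1258936/117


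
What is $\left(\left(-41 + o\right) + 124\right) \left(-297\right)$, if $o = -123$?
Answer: $11880$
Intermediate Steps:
$\left(\left(-41 + o\right) + 124\right) \left(-297\right) = \left(\left(-41 - 123\right) + 124\right) \left(-297\right) = \left(-164 + 124\right) \left(-297\right) = \left(-40\right) \left(-297\right) = 11880$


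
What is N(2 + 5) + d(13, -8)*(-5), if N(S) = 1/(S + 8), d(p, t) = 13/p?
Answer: -74/15 ≈ -4.9333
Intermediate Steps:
N(S) = 1/(8 + S)
N(2 + 5) + d(13, -8)*(-5) = 1/(8 + (2 + 5)) + (13/13)*(-5) = 1/(8 + 7) + (13*(1/13))*(-5) = 1/15 + 1*(-5) = 1/15 - 5 = -74/15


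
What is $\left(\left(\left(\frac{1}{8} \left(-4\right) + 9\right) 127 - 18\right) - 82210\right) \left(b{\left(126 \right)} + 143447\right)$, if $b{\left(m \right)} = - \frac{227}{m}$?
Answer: $- \frac{325930155135}{28} \approx -1.164 \cdot 10^{10}$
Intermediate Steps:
$\left(\left(\left(\frac{1}{8} \left(-4\right) + 9\right) 127 - 18\right) - 82210\right) \left(b{\left(126 \right)} + 143447\right) = \left(\left(\left(\frac{1}{8} \left(-4\right) + 9\right) 127 - 18\right) - 82210\right) \left(- \frac{227}{126} + 143447\right) = \left(\left(\left(\frac{1}{8} \left(-4\right) + 9\right) 127 - 18\right) - 82210\right) \left(\left(-227\right) \frac{1}{126} + 143447\right) = \left(\left(\left(- \frac{1}{2} + 9\right) 127 - 18\right) - 82210\right) \left(- \frac{227}{126} + 143447\right) = \left(\left(\frac{17}{2} \cdot 127 - 18\right) - 82210\right) \frac{18074095}{126} = \left(\left(\frac{2159}{2} - 18\right) - 82210\right) \frac{18074095}{126} = \left(\frac{2123}{2} - 82210\right) \frac{18074095}{126} = \left(- \frac{162297}{2}\right) \frac{18074095}{126} = - \frac{325930155135}{28}$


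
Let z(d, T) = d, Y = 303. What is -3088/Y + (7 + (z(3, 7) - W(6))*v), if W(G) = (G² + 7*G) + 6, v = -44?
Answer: 1078925/303 ≈ 3560.8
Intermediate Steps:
W(G) = 6 + G² + 7*G
-3088/Y + (7 + (z(3, 7) - W(6))*v) = -3088/303 + (7 + (3 - (6 + 6² + 7*6))*(-44)) = -3088*1/303 + (7 + (3 - (6 + 36 + 42))*(-44)) = -3088/303 + (7 + (3 - 1*84)*(-44)) = -3088/303 + (7 + (3 - 84)*(-44)) = -3088/303 + (7 - 81*(-44)) = -3088/303 + (7 + 3564) = -3088/303 + 3571 = 1078925/303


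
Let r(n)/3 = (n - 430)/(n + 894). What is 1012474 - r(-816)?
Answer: 13162785/13 ≈ 1.0125e+6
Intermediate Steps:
r(n) = 3*(-430 + n)/(894 + n) (r(n) = 3*((n - 430)/(n + 894)) = 3*((-430 + n)/(894 + n)) = 3*(-430 + n)/(894 + n))
1012474 - r(-816) = 1012474 - 3*(-430 - 816)/(894 - 816) = 1012474 - 3*(-1246)/78 = 1012474 - 1*(-623/13) = 1012474 + 623/13 = 13162785/13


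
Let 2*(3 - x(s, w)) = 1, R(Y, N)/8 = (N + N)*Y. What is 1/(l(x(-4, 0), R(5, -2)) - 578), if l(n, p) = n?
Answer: -2/1151 ≈ -0.0017376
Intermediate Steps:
R(Y, N) = 16*N*Y (R(Y, N) = 8*((N + N)*Y) = 8*((2*N)*Y) = 8*(2*N*Y) = 16*N*Y)
x(s, w) = 5/2 (x(s, w) = 3 - 1/2*1 = 3 - 1/2 = 5/2)
1/(l(x(-4, 0), R(5, -2)) - 578) = 1/(5/2 - 578) = 1/(-1151/2) = -2/1151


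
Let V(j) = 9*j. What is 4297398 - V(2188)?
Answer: 4277706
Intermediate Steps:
4297398 - V(2188) = 4297398 - 9*2188 = 4297398 - 1*19692 = 4297398 - 19692 = 4277706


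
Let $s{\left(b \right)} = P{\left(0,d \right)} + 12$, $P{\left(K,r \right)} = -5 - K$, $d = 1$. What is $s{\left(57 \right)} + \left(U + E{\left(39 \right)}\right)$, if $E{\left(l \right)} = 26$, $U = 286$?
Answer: $319$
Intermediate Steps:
$s{\left(b \right)} = 7$ ($s{\left(b \right)} = \left(-5 - 0\right) + 12 = \left(-5 + 0\right) + 12 = -5 + 12 = 7$)
$s{\left(57 \right)} + \left(U + E{\left(39 \right)}\right) = 7 + \left(286 + 26\right) = 7 + 312 = 319$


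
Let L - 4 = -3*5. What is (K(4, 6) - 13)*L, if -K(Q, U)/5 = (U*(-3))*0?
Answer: 143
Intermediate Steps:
L = -11 (L = 4 - 3*5 = 4 - 15 = -11)
K(Q, U) = 0 (K(Q, U) = -5*U*(-3)*0 = -5*(-3*U)*0 = -5*0 = 0)
(K(4, 6) - 13)*L = (0 - 13)*(-11) = -13*(-11) = 143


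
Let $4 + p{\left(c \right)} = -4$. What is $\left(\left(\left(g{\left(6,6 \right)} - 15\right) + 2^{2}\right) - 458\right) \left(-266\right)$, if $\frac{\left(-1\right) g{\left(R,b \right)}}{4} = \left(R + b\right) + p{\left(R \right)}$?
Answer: $129010$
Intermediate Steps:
$p{\left(c \right)} = -8$ ($p{\left(c \right)} = -4 - 4 = -8$)
$g{\left(R,b \right)} = 32 - 4 R - 4 b$ ($g{\left(R,b \right)} = - 4 \left(\left(R + b\right) - 8\right) = - 4 \left(-8 + R + b\right) = 32 - 4 R - 4 b$)
$\left(\left(\left(g{\left(6,6 \right)} - 15\right) + 2^{2}\right) - 458\right) \left(-266\right) = \left(\left(\left(\left(32 - 24 - 24\right) - 15\right) + 2^{2}\right) - 458\right) \left(-266\right) = \left(\left(\left(\left(32 - 24 - 24\right) - 15\right) + 4\right) - 458\right) \left(-266\right) = \left(\left(\left(-16 - 15\right) + 4\right) - 458\right) \left(-266\right) = \left(\left(-31 + 4\right) - 458\right) \left(-266\right) = \left(-27 - 458\right) \left(-266\right) = \left(-485\right) \left(-266\right) = 129010$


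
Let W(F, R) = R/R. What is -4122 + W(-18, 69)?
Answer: -4121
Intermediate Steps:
W(F, R) = 1
-4122 + W(-18, 69) = -4122 + 1 = -4121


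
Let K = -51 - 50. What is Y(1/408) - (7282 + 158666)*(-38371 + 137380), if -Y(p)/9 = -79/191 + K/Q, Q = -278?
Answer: -872418487034097/53098 ≈ -1.6430e+10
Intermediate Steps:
K = -101
Y(p) = 24039/53098 (Y(p) = -9*(-79/191 - 101/(-278)) = -9*(-79*1/191 - 101*(-1/278)) = -9*(-79/191 + 101/278) = -9*(-2671/53098) = 24039/53098)
Y(1/408) - (7282 + 158666)*(-38371 + 137380) = 24039/53098 - (7282 + 158666)*(-38371 + 137380) = 24039/53098 - 165948*99009 = 24039/53098 - 1*16430345532 = 24039/53098 - 16430345532 = -872418487034097/53098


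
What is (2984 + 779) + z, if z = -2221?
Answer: 1542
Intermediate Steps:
(2984 + 779) + z = (2984 + 779) - 2221 = 3763 - 2221 = 1542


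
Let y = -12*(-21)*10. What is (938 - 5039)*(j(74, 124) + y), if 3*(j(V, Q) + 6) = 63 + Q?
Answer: -10565543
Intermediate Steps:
j(V, Q) = 15 + Q/3 (j(V, Q) = -6 + (63 + Q)/3 = -6 + (21 + Q/3) = 15 + Q/3)
y = 2520 (y = 252*10 = 2520)
(938 - 5039)*(j(74, 124) + y) = (938 - 5039)*((15 + (⅓)*124) + 2520) = -4101*((15 + 124/3) + 2520) = -4101*(169/3 + 2520) = -4101*7729/3 = -10565543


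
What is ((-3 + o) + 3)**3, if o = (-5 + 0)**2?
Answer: 15625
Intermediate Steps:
o = 25 (o = (-5)**2 = 25)
((-3 + o) + 3)**3 = ((-3 + 25) + 3)**3 = (22 + 3)**3 = 25**3 = 15625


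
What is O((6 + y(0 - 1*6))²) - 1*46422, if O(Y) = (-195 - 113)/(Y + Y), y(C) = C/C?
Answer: -324976/7 ≈ -46425.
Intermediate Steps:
y(C) = 1
O(Y) = -154/Y (O(Y) = -308*1/(2*Y) = -154/Y)
O((6 + y(0 - 1*6))²) - 1*46422 = -154/(6 + 1)² - 1*46422 = -154/(7²) - 46422 = -154/49 - 46422 = -154*1/49 - 46422 = -22/7 - 46422 = -324976/7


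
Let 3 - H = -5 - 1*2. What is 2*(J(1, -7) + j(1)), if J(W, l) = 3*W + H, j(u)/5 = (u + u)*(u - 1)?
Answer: 26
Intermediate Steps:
j(u) = 10*u*(-1 + u) (j(u) = 5*((u + u)*(u - 1)) = 5*((2*u)*(-1 + u)) = 5*(2*u*(-1 + u)) = 10*u*(-1 + u))
H = 10 (H = 3 - (-5 - 1*2) = 3 - (-5 - 2) = 3 - 1*(-7) = 3 + 7 = 10)
J(W, l) = 10 + 3*W (J(W, l) = 3*W + 10 = 10 + 3*W)
2*(J(1, -7) + j(1)) = 2*((10 + 3*1) + 10*1*(-1 + 1)) = 2*((10 + 3) + 10*1*0) = 2*(13 + 0) = 2*13 = 26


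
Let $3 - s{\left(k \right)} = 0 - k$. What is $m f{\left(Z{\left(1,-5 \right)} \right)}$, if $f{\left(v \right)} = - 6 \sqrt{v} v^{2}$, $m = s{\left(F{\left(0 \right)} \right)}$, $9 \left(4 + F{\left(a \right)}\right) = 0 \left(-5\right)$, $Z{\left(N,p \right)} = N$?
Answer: $6$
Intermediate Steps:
$F{\left(a \right)} = -4$ ($F{\left(a \right)} = -4 + \frac{0 \left(-5\right)}{9} = -4 + \frac{1}{9} \cdot 0 = -4 + 0 = -4$)
$s{\left(k \right)} = 3 + k$ ($s{\left(k \right)} = 3 - \left(0 - k\right) = 3 - - k = 3 + k$)
$m = -1$ ($m = 3 - 4 = -1$)
$f{\left(v \right)} = - 6 v^{\frac{5}{2}}$
$m f{\left(Z{\left(1,-5 \right)} \right)} = - \left(-6\right) 1^{\frac{5}{2}} = - \left(-6\right) 1 = \left(-1\right) \left(-6\right) = 6$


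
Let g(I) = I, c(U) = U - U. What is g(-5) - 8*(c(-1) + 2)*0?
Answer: -5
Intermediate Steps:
c(U) = 0
g(-5) - 8*(c(-1) + 2)*0 = -5 - 8*(0 + 2)*0 = -5 - 16*0 = -5 - 8*0 = -5 + 0 = -5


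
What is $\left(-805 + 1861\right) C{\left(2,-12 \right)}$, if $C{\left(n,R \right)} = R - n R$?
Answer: $12672$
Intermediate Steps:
$C{\left(n,R \right)} = R - R n$
$\left(-805 + 1861\right) C{\left(2,-12 \right)} = \left(-805 + 1861\right) \left(- 12 \left(1 - 2\right)\right) = 1056 \left(- 12 \left(1 - 2\right)\right) = 1056 \left(\left(-12\right) \left(-1\right)\right) = 1056 \cdot 12 = 12672$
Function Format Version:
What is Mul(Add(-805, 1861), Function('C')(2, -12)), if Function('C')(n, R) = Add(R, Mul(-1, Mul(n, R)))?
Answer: 12672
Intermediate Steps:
Function('C')(n, R) = Add(R, Mul(-1, R, n)) (Function('C')(n, R) = Add(R, Mul(-1, Mul(R, n))) = Add(R, Mul(-1, R, n)))
Mul(Add(-805, 1861), Function('C')(2, -12)) = Mul(Add(-805, 1861), Mul(-12, Add(1, Mul(-1, 2)))) = Mul(1056, Mul(-12, Add(1, -2))) = Mul(1056, Mul(-12, -1)) = Mul(1056, 12) = 12672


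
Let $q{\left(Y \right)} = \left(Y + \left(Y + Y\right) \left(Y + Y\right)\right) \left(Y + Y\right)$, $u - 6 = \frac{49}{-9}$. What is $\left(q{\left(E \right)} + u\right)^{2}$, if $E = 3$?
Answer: $\frac{4456321}{81} \approx 55016.0$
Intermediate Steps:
$u = \frac{5}{9}$ ($u = 6 + \frac{49}{-9} = 6 + 49 \left(- \frac{1}{9}\right) = 6 - \frac{49}{9} = \frac{5}{9} \approx 0.55556$)
$q{\left(Y \right)} = 2 Y \left(Y + 4 Y^{2}\right)$ ($q{\left(Y \right)} = \left(Y + 2 Y 2 Y\right) 2 Y = \left(Y + 4 Y^{2}\right) 2 Y = 2 Y \left(Y + 4 Y^{2}\right)$)
$\left(q{\left(E \right)} + u\right)^{2} = \left(3^{2} \left(2 + 8 \cdot 3\right) + \frac{5}{9}\right)^{2} = \left(9 \left(2 + 24\right) + \frac{5}{9}\right)^{2} = \left(9 \cdot 26 + \frac{5}{9}\right)^{2} = \left(234 + \frac{5}{9}\right)^{2} = \left(\frac{2111}{9}\right)^{2} = \frac{4456321}{81}$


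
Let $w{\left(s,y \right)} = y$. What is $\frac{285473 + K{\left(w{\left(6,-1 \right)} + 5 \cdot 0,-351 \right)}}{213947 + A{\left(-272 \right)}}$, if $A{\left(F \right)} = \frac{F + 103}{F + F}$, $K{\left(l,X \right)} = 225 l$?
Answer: $\frac{155174912}{116387337} \approx 1.3333$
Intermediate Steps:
$A{\left(F \right)} = \frac{103 + F}{2 F}$
$\frac{285473 + K{\left(w{\left(6,-1 \right)} + 5 \cdot 0,-351 \right)}}{213947 + A{\left(-272 \right)}} = \frac{285473 + 225 \left(-1 + 5 \cdot 0\right)}{213947 + \frac{103 - 272}{2 \left(-272\right)}} = \frac{285473 + 225 \left(-1 + 0\right)}{213947 + \frac{1}{2} \left(- \frac{1}{272}\right) \left(-169\right)} = \frac{285473 + 225 \left(-1\right)}{213947 + \frac{169}{544}} = \frac{285473 - 225}{\frac{116387337}{544}} = 285248 \cdot \frac{544}{116387337} = \frac{155174912}{116387337}$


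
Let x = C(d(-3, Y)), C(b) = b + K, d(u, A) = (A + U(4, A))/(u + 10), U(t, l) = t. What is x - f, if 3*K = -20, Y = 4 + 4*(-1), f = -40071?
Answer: 841363/21 ≈ 40065.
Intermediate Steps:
Y = 0 (Y = 4 - 4 = 0)
K = -20/3 (K = (⅓)*(-20) = -20/3 ≈ -6.6667)
d(u, A) = (4 + A)/(10 + u) (d(u, A) = (A + 4)/(u + 10) = (4 + A)/(10 + u))
C(b) = -20/3 + b (C(b) = b - 20/3 = -20/3 + b)
x = -128/21 (x = -20/3 + (4 + 0)/(10 - 3) = -20/3 + 4/7 = -128/21 ≈ -6.0952)
x - f = -128/21 - 1*(-40071) = -128/21 + 40071 = 841363/21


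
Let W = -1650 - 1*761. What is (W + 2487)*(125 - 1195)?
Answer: -81320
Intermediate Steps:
W = -2411 (W = -1650 - 761 = -2411)
(W + 2487)*(125 - 1195) = (-2411 + 2487)*(125 - 1195) = 76*(-1070) = -81320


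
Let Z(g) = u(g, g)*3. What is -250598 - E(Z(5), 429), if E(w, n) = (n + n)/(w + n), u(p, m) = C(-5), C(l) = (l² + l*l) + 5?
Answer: -2255395/9 ≈ -2.5060e+5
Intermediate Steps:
C(l) = 5 + 2*l² (C(l) = (l² + l²) + 5 = 2*l² + 5 = 5 + 2*l²)
u(p, m) = 55 (u(p, m) = 5 + 2*(-5)² = 5 + 2*25 = 5 + 50 = 55)
Z(g) = 165 (Z(g) = 55*3 = 165)
E(w, n) = 2*n/(n + w) (E(w, n) = (2*n)/(n + w) = 2*n/(n + w))
-250598 - E(Z(5), 429) = -250598 - 2*429/(429 + 165) = -250598 - 2*429/594 = -250598 - 1*13/9 = -250598 - 13/9 = -2255395/9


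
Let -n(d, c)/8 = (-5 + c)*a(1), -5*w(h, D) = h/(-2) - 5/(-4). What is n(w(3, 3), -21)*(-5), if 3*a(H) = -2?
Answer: 2080/3 ≈ 693.33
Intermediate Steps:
a(H) = -2/3 (a(H) = (1/3)*(-2) = -2/3)
w(h, D) = -1/4 + h/10 (w(h, D) = -(h/(-2) - 5/(-4))/5 = -(h*(-1/2) - 5*(-1/4))/5 = -(-h/2 + 5/4)/5 = -(5/4 - h/2)/5 = -1/4 + h/10)
n(d, c) = -80/3 + 16*c/3 (n(d, c) = -8*(-5 + c)*(-2)/3 = -8*(10/3 - 2*c/3) = -80/3 + 16*c/3)
n(w(3, 3), -21)*(-5) = (-80/3 + (16/3)*(-21))*(-5) = (-80/3 - 112)*(-5) = -416/3*(-5) = 2080/3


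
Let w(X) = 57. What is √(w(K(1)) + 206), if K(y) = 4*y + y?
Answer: √263 ≈ 16.217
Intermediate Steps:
K(y) = 5*y
√(w(K(1)) + 206) = √(57 + 206) = √263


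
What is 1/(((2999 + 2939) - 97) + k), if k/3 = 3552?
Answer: 1/16497 ≈ 6.0617e-5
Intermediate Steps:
k = 10656 (k = 3*3552 = 10656)
1/(((2999 + 2939) - 97) + k) = 1/(((2999 + 2939) - 97) + 10656) = 1/((5938 - 97) + 10656) = 1/(5841 + 10656) = 1/16497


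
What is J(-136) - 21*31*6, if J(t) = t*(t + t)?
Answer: 33086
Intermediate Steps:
J(t) = 2*t² (J(t) = t*(2*t) = 2*t²)
J(-136) - 21*31*6 = 2*(-136)² - 21*31*6 = 2*18496 - 651*6 = 36992 - 1*3906 = 36992 - 3906 = 33086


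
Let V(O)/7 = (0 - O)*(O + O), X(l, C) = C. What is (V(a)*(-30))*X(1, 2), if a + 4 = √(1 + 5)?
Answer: 18480 - 6720*√6 ≈ 2019.4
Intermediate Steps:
a = -4 + √6 (a = -4 + √(1 + 5) = -4 + √6 ≈ -1.5505)
V(O) = -14*O² (V(O) = 7*((0 - O)*(O + O)) = 7*((-O)*(2*O)) = 7*(-2*O²) = -14*O²)
(V(a)*(-30))*X(1, 2) = (-14*(-4 + √6)²*(-30))*2 = (420*(-4 + √6)²)*2 = 840*(-4 + √6)²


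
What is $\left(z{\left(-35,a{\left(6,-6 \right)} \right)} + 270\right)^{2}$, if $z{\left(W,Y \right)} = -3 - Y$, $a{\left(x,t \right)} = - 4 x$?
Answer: $84681$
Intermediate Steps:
$\left(z{\left(-35,a{\left(6,-6 \right)} \right)} + 270\right)^{2} = \left(\left(-3 - \left(-4\right) 6\right) + 270\right)^{2} = \left(\left(-3 - -24\right) + 270\right)^{2} = \left(\left(-3 + 24\right) + 270\right)^{2} = \left(21 + 270\right)^{2} = 291^{2} = 84681$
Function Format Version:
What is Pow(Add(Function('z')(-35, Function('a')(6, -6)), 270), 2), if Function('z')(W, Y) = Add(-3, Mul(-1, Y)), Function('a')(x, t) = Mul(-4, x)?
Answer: 84681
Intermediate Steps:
Pow(Add(Function('z')(-35, Function('a')(6, -6)), 270), 2) = Pow(Add(Add(-3, Mul(-1, Mul(-4, 6))), 270), 2) = Pow(Add(Add(-3, Mul(-1, -24)), 270), 2) = Pow(Add(Add(-3, 24), 270), 2) = Pow(Add(21, 270), 2) = Pow(291, 2) = 84681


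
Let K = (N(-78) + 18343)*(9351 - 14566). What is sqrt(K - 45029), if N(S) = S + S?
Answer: I*sqrt(94890234) ≈ 9741.2*I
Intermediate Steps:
N(S) = 2*S
K = -94845205 (K = (2*(-78) + 18343)*(9351 - 14566) = (-156 + 18343)*(-5215) = 18187*(-5215) = -94845205)
sqrt(K - 45029) = sqrt(-94845205 - 45029) = sqrt(-94890234) = I*sqrt(94890234)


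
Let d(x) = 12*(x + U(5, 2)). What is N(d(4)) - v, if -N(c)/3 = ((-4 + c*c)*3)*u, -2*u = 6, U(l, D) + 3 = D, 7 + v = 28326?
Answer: 6565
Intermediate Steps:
v = 28319 (v = -7 + 28326 = 28319)
U(l, D) = -3 + D
u = -3 (u = -½*6 = -3)
d(x) = -12 + 12*x (d(x) = 12*(x + (-3 + 2)) = 12*(x - 1) = 12*(-1 + x) = -12 + 12*x)
N(c) = -108 + 27*c² (N(c) = -3*(-4 + c*c)*3*(-3) = -3*(-4 + c²)*3*(-3) = -3*(-12 + 3*c²)*(-3) = -3*(36 - 9*c²) = -108 + 27*c²)
N(d(4)) - v = (-108 + 27*(-12 + 12*4)²) - 1*28319 = (-108 + 27*(-12 + 48)²) - 28319 = (-108 + 27*36²) - 28319 = (-108 + 27*1296) - 28319 = (-108 + 34992) - 28319 = 34884 - 28319 = 6565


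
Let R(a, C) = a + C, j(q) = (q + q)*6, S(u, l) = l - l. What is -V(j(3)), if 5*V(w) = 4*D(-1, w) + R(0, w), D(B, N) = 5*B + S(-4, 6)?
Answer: -16/5 ≈ -3.2000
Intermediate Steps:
S(u, l) = 0
D(B, N) = 5*B (D(B, N) = 5*B + 0 = 5*B)
j(q) = 12*q (j(q) = (2*q)*6 = 12*q)
R(a, C) = C + a
V(w) = -4 + w/5 (V(w) = (4*(5*(-1)) + (w + 0))/5 = (4*(-5) + w)/5 = (-20 + w)/5 = -4 + w/5)
-V(j(3)) = -(-4 + (12*3)/5) = -(-4 + (⅕)*36) = -(-4 + 36/5) = -1*16/5 = -16/5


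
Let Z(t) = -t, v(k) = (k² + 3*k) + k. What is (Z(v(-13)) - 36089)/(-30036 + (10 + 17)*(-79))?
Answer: 36206/32169 ≈ 1.1255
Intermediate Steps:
v(k) = k² + 4*k
(Z(v(-13)) - 36089)/(-30036 + (10 + 17)*(-79)) = (-(-13)*(4 - 13) - 36089)/(-30036 + (10 + 17)*(-79)) = (-(-13)*(-9) - 36089)/(-30036 + 27*(-79)) = (-1*117 - 36089)/(-30036 - 2133) = (-117 - 36089)/(-32169) = -36206*(-1/32169) = 36206/32169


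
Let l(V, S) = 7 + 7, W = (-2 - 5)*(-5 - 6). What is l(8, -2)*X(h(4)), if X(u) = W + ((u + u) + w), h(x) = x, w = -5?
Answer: 1120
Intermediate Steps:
W = 77 (W = -7*(-11) = 77)
l(V, S) = 14
X(u) = 72 + 2*u (X(u) = 77 + ((u + u) - 5) = 77 + (2*u - 5) = 77 + (-5 + 2*u) = 72 + 2*u)
l(8, -2)*X(h(4)) = 14*(72 + 2*4) = 14*(72 + 8) = 14*80 = 1120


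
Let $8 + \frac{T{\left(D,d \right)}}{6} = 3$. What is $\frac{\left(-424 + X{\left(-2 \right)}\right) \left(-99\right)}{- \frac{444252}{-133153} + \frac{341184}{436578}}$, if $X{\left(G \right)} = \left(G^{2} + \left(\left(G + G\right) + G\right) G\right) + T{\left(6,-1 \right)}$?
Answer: $\frac{19096253737569}{1813487294} \approx 10530.0$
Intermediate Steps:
$T{\left(D,d \right)} = -30$ ($T{\left(D,d \right)} = -48 + 6 \cdot 3 = -48 + 18 = -30$)
$X{\left(G \right)} = -30 + 4 G^{2}$ ($X{\left(G \right)} = \left(G^{2} + \left(\left(G + G\right) + G\right) G\right) - 30 = \left(G^{2} + \left(2 G + G\right) G\right) - 30 = \left(G^{2} + 3 G G\right) - 30 = \left(G^{2} + 3 G^{2}\right) - 30 = 4 G^{2} - 30 = -30 + 4 G^{2}$)
$\frac{\left(-424 + X{\left(-2 \right)}\right) \left(-99\right)}{- \frac{444252}{-133153} + \frac{341184}{436578}} = \frac{\left(-424 - \left(30 - 4 \left(-2\right)^{2}\right)\right) \left(-99\right)}{- \frac{444252}{-133153} + \frac{341184}{436578}} = \frac{\left(-424 + \left(-30 + 4 \cdot 4\right)\right) \left(-99\right)}{\left(-444252\right) \left(- \frac{1}{133153}\right) + 341184 \cdot \frac{1}{436578}} = \frac{\left(-424 + \left(-30 + 16\right)\right) \left(-99\right)}{\frac{444252}{133153} + \frac{56864}{72763}} = \frac{\left(-424 - 14\right) \left(-99\right)}{\frac{39896720468}{9688611739}} = \left(-438\right) \left(-99\right) \frac{9688611739}{39896720468} = 43362 \cdot \frac{9688611739}{39896720468} = \frac{19096253737569}{1813487294}$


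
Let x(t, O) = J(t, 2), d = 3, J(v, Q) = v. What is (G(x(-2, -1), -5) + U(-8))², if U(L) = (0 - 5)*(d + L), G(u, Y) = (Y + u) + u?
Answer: 256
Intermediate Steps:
x(t, O) = t
G(u, Y) = Y + 2*u
U(L) = -15 - 5*L (U(L) = (0 - 5)*(3 + L) = -5*(3 + L) = -15 - 5*L)
(G(x(-2, -1), -5) + U(-8))² = ((-5 + 2*(-2)) + (-15 - 5*(-8)))² = ((-5 - 4) + (-15 + 40))² = (-9 + 25)² = 16² = 256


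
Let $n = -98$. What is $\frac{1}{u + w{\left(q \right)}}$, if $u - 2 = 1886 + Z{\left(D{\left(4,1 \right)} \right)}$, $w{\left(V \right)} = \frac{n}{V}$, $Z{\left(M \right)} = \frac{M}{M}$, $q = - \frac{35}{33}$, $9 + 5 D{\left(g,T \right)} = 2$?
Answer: $\frac{5}{9907} \approx 0.00050469$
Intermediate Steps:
$D{\left(g,T \right)} = - \frac{7}{5}$ ($D{\left(g,T \right)} = - \frac{9}{5} + \frac{1}{5} \cdot 2 = - \frac{9}{5} + \frac{2}{5} = - \frac{7}{5}$)
$q = - \frac{35}{33}$ ($q = \left(-35\right) \frac{1}{33} = - \frac{35}{33} \approx -1.0606$)
$Z{\left(M \right)} = 1$
$w{\left(V \right)} = - \frac{98}{V}$
$u = 1889$ ($u = 2 + \left(1886 + 1\right) = 2 + 1887 = 1889$)
$\frac{1}{u + w{\left(q \right)}} = \frac{1}{1889 - \frac{98}{- \frac{35}{33}}} = \frac{1}{1889 - - \frac{462}{5}} = \frac{1}{1889 + \frac{462}{5}} = \frac{1}{\frac{9907}{5}} = \frac{5}{9907}$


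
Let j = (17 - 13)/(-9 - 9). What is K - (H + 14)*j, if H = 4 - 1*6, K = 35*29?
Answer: 3053/3 ≈ 1017.7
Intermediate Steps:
j = -2/9 (j = 4/(-18) = 4*(-1/18) = -2/9 ≈ -0.22222)
K = 1015
H = -2 (H = 4 - 6 = -2)
K - (H + 14)*j = 1015 - (-2 + 14)*(-2)/9 = 1015 - 12*(-2)/9 = 1015 - 1*(-8/3) = 1015 + 8/3 = 3053/3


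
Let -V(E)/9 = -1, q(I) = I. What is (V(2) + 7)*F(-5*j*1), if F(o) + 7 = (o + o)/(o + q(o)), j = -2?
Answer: -96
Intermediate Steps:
V(E) = 9 (V(E) = -9*(-1) = 9)
F(o) = -6 (F(o) = -7 + (o + o)/(o + o) = -7 + (2*o)/((2*o)) = -7 + (2*o)*(1/(2*o)) = -7 + 1 = -6)
(V(2) + 7)*F(-5*j*1) = (9 + 7)*(-6) = 16*(-6) = -96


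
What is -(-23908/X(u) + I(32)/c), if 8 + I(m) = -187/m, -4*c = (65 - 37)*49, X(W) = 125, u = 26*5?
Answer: 262358833/1372000 ≈ 191.22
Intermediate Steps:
u = 130
c = -343 (c = -(65 - 37)*49/4 = -7*49 = -1/4*1372 = -343)
I(m) = -8 - 187/m
-(-23908/X(u) + I(32)/c) = -(-23908/125 + (-8 - 187/32)/(-343)) = -(-23908*1/125 + (-8 - 187*1/32)*(-1/343)) = -(-23908/125 + (-8 - 187/32)*(-1/343)) = -(-23908/125 - 443/32*(-1/343)) = -(-23908/125 + 443/10976) = -1*(-262358833/1372000) = 262358833/1372000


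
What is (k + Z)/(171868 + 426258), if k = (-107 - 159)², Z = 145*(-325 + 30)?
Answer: 27981/598126 ≈ 0.046781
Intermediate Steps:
Z = -42775 (Z = 145*(-295) = -42775)
k = 70756 (k = (-266)² = 70756)
(k + Z)/(171868 + 426258) = (70756 - 42775)/(171868 + 426258) = 27981/598126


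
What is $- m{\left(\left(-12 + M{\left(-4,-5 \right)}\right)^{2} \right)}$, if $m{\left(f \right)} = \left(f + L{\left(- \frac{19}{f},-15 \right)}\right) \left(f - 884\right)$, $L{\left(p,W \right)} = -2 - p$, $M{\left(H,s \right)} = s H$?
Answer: $\frac{817335}{16} \approx 51083.0$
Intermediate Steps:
$M{\left(H,s \right)} = H s$
$m{\left(f \right)} = \left(-884 + f\right) \left(-2 + f + \frac{19}{f}\right)$ ($m{\left(f \right)} = \left(f - \left(2 - \frac{19}{f}\right)\right) \left(f - 884\right) = \left(f - \left(2 - \frac{19}{f}\right)\right) \left(-884 + f\right) = \left(-2 + f + \frac{19}{f}\right) \left(-884 + f\right) = \left(-884 + f\right) \left(-2 + f + \frac{19}{f}\right)$)
$- m{\left(\left(-12 + M{\left(-4,-5 \right)}\right)^{2} \right)} = - (1787 + \left(\left(-12 - -20\right)^{2}\right)^{2} - \frac{16796}{\left(-12 - -20\right)^{2}} - 886 \left(-12 - -20\right)^{2}) = - (1787 + \left(\left(-12 + 20\right)^{2}\right)^{2} - \frac{16796}{\left(-12 + 20\right)^{2}} - 886 \left(-12 + 20\right)^{2}) = - (1787 + \left(8^{2}\right)^{2} - \frac{16796}{8^{2}} - 886 \cdot 8^{2}) = - (1787 + 64^{2} - \frac{16796}{64} - 56704) = - (1787 + 4096 - \frac{4199}{16} - 56704) = \left(-1\right) \left(- \frac{817335}{16}\right) = \frac{817335}{16}$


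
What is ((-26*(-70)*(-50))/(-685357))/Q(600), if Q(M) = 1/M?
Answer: 54600000/685357 ≈ 79.667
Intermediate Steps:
((-26*(-70)*(-50))/(-685357))/Q(600) = ((-26*(-70)*(-50))/(-685357))/(1/600) = ((1820*(-50))*(-1/685357))/(1/600) = -91000*(-1/685357)*600 = (91000/685357)*600 = 54600000/685357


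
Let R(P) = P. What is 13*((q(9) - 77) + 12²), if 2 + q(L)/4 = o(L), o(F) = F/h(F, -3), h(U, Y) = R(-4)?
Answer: 650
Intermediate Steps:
h(U, Y) = -4
o(F) = -F/4 (o(F) = F/(-4) = F*(-¼) = -F/4)
q(L) = -8 - L (q(L) = -8 + 4*(-L/4) = -8 - L)
13*((q(9) - 77) + 12²) = 13*(((-8 - 1*9) - 77) + 12²) = 13*(((-8 - 9) - 77) + 144) = 13*((-17 - 77) + 144) = 13*(-94 + 144) = 13*50 = 650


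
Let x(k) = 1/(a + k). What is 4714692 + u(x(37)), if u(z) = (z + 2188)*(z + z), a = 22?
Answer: 16412101038/3481 ≈ 4.7148e+6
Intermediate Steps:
x(k) = 1/(22 + k)
u(z) = 2*z*(2188 + z) (u(z) = (2188 + z)*(2*z) = 2*z*(2188 + z))
4714692 + u(x(37)) = 4714692 + 2*(2188 + 1/(22 + 37))/(22 + 37) = 4714692 + 2*(2188 + 1/59)/59 = 4714692 + 2*(1/59)*(2188 + 1/59) = 4714692 + 2*(1/59)*(129093/59) = 4714692 + 258186/3481 = 16412101038/3481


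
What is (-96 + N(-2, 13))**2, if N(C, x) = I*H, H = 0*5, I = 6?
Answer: 9216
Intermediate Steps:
H = 0
N(C, x) = 0 (N(C, x) = 6*0 = 0)
(-96 + N(-2, 13))**2 = (-96 + 0)**2 = (-96)**2 = 9216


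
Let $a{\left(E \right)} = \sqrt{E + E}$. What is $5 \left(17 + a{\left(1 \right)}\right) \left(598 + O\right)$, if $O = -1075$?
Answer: $-40545 - 2385 \sqrt{2} \approx -43918.0$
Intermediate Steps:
$a{\left(E \right)} = \sqrt{2} \sqrt{E}$ ($a{\left(E \right)} = \sqrt{2 E} = \sqrt{2} \sqrt{E}$)
$5 \left(17 + a{\left(1 \right)}\right) \left(598 + O\right) = 5 \left(17 + \sqrt{2} \sqrt{1}\right) \left(598 - 1075\right) = 5 \left(17 + \sqrt{2} \cdot 1\right) \left(-477\right) = 5 \left(17 + \sqrt{2}\right) \left(-477\right) = \left(85 + 5 \sqrt{2}\right) \left(-477\right) = -40545 - 2385 \sqrt{2}$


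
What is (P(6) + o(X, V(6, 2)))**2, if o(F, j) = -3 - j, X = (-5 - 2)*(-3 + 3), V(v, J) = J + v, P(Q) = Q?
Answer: 25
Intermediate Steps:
X = 0 (X = -7*0 = 0)
(P(6) + o(X, V(6, 2)))**2 = (6 + (-3 - (2 + 6)))**2 = (6 + (-3 - 1*8))**2 = (6 + (-3 - 8))**2 = (6 - 11)**2 = (-5)**2 = 25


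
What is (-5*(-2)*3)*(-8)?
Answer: -240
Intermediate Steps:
(-5*(-2)*3)*(-8) = (10*3)*(-8) = 30*(-8) = -240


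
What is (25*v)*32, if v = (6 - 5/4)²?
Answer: 18050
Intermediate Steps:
v = 361/16 (v = (6 - 5*¼)² = (6 - 5/4)² = (19/4)² = 361/16 ≈ 22.563)
(25*v)*32 = (25*(361/16))*32 = (9025/16)*32 = 18050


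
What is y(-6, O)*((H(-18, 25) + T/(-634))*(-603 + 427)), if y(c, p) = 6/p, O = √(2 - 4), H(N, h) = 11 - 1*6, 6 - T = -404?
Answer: 728640*I*√2/317 ≈ 3250.6*I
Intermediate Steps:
T = 410 (T = 6 - 1*(-404) = 6 + 404 = 410)
H(N, h) = 5 (H(N, h) = 11 - 6 = 5)
O = I*√2 (O = √(-2) = I*√2 ≈ 1.4142*I)
y(-6, O)*((H(-18, 25) + T/(-634))*(-603 + 427)) = (6/((I*√2)))*((5 + 410/(-634))*(-603 + 427)) = (6*(-I*√2/2))*((5 + 410*(-1/634))*(-176)) = (-3*I*√2)*((5 - 205/317)*(-176)) = (-3*I*√2)*((1380/317)*(-176)) = -3*I*√2*(-242880/317) = 728640*I*√2/317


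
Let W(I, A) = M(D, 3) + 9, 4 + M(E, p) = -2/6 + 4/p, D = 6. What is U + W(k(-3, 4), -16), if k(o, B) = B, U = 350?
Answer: 356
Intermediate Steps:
M(E, p) = -13/3 + 4/p (M(E, p) = -4 + (-2/6 + 4/p) = -4 + (-2*⅙ + 4/p) = -4 + (-⅓ + 4/p) = -13/3 + 4/p)
W(I, A) = 6 (W(I, A) = (-13/3 + 4/3) + 9 = -3 + 9 = 6)
U + W(k(-3, 4), -16) = 350 + 6 = 356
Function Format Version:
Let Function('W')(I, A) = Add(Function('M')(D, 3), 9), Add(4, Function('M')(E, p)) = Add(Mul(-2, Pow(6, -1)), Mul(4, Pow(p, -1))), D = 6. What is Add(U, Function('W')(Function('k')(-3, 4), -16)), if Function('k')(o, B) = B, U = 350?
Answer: 356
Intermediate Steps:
Function('M')(E, p) = Add(Rational(-13, 3), Mul(4, Pow(p, -1))) (Function('M')(E, p) = Add(-4, Add(Mul(-2, Pow(6, -1)), Mul(4, Pow(p, -1)))) = Add(-4, Add(Mul(-2, Rational(1, 6)), Mul(4, Pow(p, -1)))) = Add(-4, Add(Rational(-1, 3), Mul(4, Pow(p, -1)))) = Add(Rational(-13, 3), Mul(4, Pow(p, -1))))
Function('W')(I, A) = 6 (Function('W')(I, A) = Add(Add(Rational(-13, 3), Mul(4, Pow(3, -1))), 9) = Add(Add(Rational(-13, 3), Mul(4, Rational(1, 3))), 9) = Add(Add(Rational(-13, 3), Rational(4, 3)), 9) = Add(-3, 9) = 6)
Add(U, Function('W')(Function('k')(-3, 4), -16)) = Add(350, 6) = 356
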